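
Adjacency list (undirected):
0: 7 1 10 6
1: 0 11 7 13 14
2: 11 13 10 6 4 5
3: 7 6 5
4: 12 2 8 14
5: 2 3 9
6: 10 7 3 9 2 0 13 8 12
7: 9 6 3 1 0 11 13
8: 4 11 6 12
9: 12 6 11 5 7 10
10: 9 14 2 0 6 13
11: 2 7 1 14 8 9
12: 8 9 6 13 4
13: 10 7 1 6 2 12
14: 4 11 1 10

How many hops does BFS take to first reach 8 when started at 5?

3

Level 0: 5
Level 1: 2, 3, 9
Level 2: 4, 6, 7, 10, 11, 12, 13
Level 3: 0, 1, 8, 14
8 first appears at level 3.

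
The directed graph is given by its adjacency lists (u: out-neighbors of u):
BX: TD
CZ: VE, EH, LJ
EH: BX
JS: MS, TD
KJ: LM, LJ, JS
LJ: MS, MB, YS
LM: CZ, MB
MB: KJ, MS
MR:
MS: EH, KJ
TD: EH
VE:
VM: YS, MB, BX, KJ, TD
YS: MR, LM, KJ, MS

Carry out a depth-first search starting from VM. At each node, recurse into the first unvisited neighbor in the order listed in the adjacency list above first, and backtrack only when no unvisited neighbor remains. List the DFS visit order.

Visit VM
VM → YS
YS → MR
YS → LM
LM → CZ
CZ → VE
CZ → EH
EH → BX
BX → TD
CZ → LJ
LJ → MS
MS → KJ
KJ → JS
LJ → MB

VM -> YS -> MR -> LM -> CZ -> VE -> EH -> BX -> TD -> LJ -> MS -> KJ -> JS -> MB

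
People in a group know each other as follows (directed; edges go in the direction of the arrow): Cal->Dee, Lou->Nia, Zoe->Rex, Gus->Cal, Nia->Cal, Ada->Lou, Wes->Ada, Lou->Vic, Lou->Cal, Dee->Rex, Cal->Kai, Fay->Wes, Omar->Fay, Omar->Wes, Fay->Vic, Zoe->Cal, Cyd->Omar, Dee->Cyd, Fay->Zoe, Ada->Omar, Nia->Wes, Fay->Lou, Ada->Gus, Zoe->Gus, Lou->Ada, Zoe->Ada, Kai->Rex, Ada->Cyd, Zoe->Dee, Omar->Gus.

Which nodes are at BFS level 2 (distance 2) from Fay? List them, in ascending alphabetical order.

Ada, Cal, Dee, Gus, Nia, Rex

Level 0: Fay
Level 1: Lou, Vic, Wes, Zoe
Level 2: Ada, Cal, Dee, Gus, Nia, Rex
Level 3: Cyd, Kai, Omar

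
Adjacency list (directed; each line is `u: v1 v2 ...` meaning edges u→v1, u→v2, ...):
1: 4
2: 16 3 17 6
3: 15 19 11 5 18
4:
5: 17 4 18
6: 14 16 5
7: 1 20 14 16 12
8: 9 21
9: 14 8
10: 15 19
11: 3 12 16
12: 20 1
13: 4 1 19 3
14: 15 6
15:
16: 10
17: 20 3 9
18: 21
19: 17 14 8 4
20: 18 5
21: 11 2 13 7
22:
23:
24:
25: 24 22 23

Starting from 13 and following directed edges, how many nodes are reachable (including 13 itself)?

BFS from 13 visits: 13, 4, 1, 19, 3, 17, 14, 8, 15, 11, 5, 18, 20, 9, 6, 21, 12, 16, 2, 7, 10
Reachable nodes: 21 of 25 total.

21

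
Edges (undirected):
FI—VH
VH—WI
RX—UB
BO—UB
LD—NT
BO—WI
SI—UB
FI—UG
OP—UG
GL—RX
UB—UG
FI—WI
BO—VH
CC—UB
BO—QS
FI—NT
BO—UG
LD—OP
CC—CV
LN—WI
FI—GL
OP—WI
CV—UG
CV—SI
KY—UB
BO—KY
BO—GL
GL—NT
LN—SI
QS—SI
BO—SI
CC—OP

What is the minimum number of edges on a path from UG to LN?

Level 0: UG
Level 1: BO, CV, FI, OP, UB
Level 2: CC, GL, KY, LD, NT, QS, RX, SI, VH, WI
Level 3: LN
LN first appears at level 3.

3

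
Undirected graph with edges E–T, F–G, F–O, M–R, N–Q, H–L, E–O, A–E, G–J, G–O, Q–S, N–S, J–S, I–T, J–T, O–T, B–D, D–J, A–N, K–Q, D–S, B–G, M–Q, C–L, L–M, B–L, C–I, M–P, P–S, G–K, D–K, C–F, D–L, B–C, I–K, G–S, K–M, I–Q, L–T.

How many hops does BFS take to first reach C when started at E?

3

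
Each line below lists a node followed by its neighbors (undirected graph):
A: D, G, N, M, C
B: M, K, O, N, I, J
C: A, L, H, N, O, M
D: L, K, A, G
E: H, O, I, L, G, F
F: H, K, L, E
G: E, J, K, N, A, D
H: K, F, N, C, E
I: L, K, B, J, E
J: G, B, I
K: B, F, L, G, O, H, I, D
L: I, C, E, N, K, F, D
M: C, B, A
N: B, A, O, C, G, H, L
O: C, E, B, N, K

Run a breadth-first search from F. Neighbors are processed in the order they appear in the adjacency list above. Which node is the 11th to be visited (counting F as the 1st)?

I

Visit F; enqueue H, K, L, E → queue [H, K, L, E]
Visit H; enqueue N, C → queue [K, L, E, N, C]
Visit K; enqueue B, G, O, I, D → queue [L, E, N, C, B, G, O, I, D]
Visit L → queue [E, N, C, B, G, O, I, D]
Visit E → queue [N, C, B, G, O, I, D]
Visit N; enqueue A → queue [C, B, G, O, I, D, A]
Visit C; enqueue M → queue [B, G, O, I, D, A, M]
Visit B; enqueue J → queue [G, O, I, D, A, M, J]
Visit G → queue [O, I, D, A, M, J]
Visit O → queue [I, D, A, M, J]
Visit I → queue [D, A, M, J]
Visit D → queue [A, M, J]
Visit A → queue [M, J]
Visit M → queue [J]
Visit J → queue []

Visit order: F, H, K, L, E, N, C, B, G, O, I, D, A, M, J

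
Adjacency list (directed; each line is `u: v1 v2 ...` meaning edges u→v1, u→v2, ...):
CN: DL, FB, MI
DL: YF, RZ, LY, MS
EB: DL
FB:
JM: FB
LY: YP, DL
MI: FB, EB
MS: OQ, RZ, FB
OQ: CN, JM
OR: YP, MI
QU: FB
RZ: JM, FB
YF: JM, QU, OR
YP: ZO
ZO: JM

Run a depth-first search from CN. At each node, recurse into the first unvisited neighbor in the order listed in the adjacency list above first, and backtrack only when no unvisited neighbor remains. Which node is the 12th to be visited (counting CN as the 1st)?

Visit CN
CN → DL
DL → YF
YF → JM
JM → FB
YF → QU
YF → OR
OR → YP
YP → ZO
OR → MI
MI → EB
DL → RZ
DL → LY
DL → MS
MS → OQ

Visit order: CN, DL, YF, JM, FB, QU, OR, YP, ZO, MI, EB, RZ, LY, MS, OQ

RZ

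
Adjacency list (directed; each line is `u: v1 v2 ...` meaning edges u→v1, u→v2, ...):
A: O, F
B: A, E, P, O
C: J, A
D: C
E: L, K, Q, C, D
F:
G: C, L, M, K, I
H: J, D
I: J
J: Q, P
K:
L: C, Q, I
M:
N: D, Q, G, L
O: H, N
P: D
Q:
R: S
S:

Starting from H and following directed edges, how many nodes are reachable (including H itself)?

BFS from H visits: H, J, D, Q, P, C, A, O, F, N, G, L, M, K, I
Reachable nodes: 15 of 19 total.

15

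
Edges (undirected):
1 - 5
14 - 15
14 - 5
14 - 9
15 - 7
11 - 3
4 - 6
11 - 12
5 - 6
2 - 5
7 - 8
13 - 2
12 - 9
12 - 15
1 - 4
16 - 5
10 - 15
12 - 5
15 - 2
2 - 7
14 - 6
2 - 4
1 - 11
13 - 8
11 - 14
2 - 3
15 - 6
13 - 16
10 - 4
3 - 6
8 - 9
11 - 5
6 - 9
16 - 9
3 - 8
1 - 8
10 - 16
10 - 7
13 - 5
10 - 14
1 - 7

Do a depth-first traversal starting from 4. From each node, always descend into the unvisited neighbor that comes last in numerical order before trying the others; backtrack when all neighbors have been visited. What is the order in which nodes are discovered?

4, 10, 16, 13, 8, 9, 14, 15, 12, 11, 5, 6, 3, 2, 7, 1

Visit 4
4 → 10
10 → 16
16 → 13
13 → 8
8 → 9
9 → 14
14 → 15
15 → 12
12 → 11
11 → 5
5 → 6
6 → 3
3 → 2
2 → 7
7 → 1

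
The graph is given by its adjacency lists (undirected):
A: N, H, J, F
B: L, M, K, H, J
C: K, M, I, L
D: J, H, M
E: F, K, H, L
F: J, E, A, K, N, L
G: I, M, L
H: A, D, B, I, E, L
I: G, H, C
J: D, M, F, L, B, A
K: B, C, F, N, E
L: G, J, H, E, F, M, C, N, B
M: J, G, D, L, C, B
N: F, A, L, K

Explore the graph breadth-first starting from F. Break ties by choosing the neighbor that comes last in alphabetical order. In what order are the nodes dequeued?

F → N → L → K → J → E → A → M → H → G → C → B → D → I

Visit F; enqueue N, L, K, J, E, A → queue [N, L, K, J, E, A]
Visit N → queue [L, K, J, E, A]
Visit L; enqueue M, H, G, C, B → queue [K, J, E, A, M, H, G, C, B]
Visit K → queue [J, E, A, M, H, G, C, B]
Visit J; enqueue D → queue [E, A, M, H, G, C, B, D]
Visit E → queue [A, M, H, G, C, B, D]
Visit A → queue [M, H, G, C, B, D]
Visit M → queue [H, G, C, B, D]
Visit H; enqueue I → queue [G, C, B, D, I]
Visit G → queue [C, B, D, I]
Visit C → queue [B, D, I]
Visit B → queue [D, I]
Visit D → queue [I]
Visit I → queue []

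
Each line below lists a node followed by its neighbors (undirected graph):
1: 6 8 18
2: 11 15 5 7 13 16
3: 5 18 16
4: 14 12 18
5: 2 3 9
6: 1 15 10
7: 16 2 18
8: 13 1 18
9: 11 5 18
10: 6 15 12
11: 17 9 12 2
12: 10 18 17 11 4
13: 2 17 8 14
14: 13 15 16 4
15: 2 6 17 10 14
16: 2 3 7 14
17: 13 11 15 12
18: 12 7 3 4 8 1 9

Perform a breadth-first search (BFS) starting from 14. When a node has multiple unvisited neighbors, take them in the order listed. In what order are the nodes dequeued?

14, 13, 15, 16, 4, 2, 17, 8, 6, 10, 3, 7, 12, 18, 11, 5, 1, 9

Visit 14; enqueue 13, 15, 16, 4 → queue [13, 15, 16, 4]
Visit 13; enqueue 2, 17, 8 → queue [15, 16, 4, 2, 17, 8]
Visit 15; enqueue 6, 10 → queue [16, 4, 2, 17, 8, 6, 10]
Visit 16; enqueue 3, 7 → queue [4, 2, 17, 8, 6, 10, 3, 7]
Visit 4; enqueue 12, 18 → queue [2, 17, 8, 6, 10, 3, 7, 12, 18]
Visit 2; enqueue 11, 5 → queue [17, 8, 6, 10, 3, 7, 12, 18, 11, 5]
Visit 17 → queue [8, 6, 10, 3, 7, 12, 18, 11, 5]
Visit 8; enqueue 1 → queue [6, 10, 3, 7, 12, 18, 11, 5, 1]
Visit 6 → queue [10, 3, 7, 12, 18, 11, 5, 1]
Visit 10 → queue [3, 7, 12, 18, 11, 5, 1]
Visit 3 → queue [7, 12, 18, 11, 5, 1]
Visit 7 → queue [12, 18, 11, 5, 1]
Visit 12 → queue [18, 11, 5, 1]
Visit 18; enqueue 9 → queue [11, 5, 1, 9]
Visit 11 → queue [5, 1, 9]
Visit 5 → queue [1, 9]
Visit 1 → queue [9]
Visit 9 → queue []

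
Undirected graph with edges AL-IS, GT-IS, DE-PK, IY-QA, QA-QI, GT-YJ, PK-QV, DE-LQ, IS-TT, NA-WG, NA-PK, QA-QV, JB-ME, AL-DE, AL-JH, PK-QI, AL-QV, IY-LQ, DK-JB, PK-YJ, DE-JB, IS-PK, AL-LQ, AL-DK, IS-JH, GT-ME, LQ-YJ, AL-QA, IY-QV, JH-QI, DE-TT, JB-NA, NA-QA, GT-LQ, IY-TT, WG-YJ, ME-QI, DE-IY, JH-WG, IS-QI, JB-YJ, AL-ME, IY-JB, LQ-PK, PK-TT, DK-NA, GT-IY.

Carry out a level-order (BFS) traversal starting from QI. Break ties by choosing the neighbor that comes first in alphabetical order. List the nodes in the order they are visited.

Visit QI; enqueue IS, JH, ME, PK, QA → queue [IS, JH, ME, PK, QA]
Visit IS; enqueue AL, GT, TT → queue [JH, ME, PK, QA, AL, GT, TT]
Visit JH; enqueue WG → queue [ME, PK, QA, AL, GT, TT, WG]
Visit ME; enqueue JB → queue [PK, QA, AL, GT, TT, WG, JB]
Visit PK; enqueue DE, LQ, NA, QV, YJ → queue [QA, AL, GT, TT, WG, JB, DE, LQ, NA, QV, YJ]
Visit QA; enqueue IY → queue [AL, GT, TT, WG, JB, DE, LQ, NA, QV, YJ, IY]
Visit AL; enqueue DK → queue [GT, TT, WG, JB, DE, LQ, NA, QV, YJ, IY, DK]
Visit GT → queue [TT, WG, JB, DE, LQ, NA, QV, YJ, IY, DK]
Visit TT → queue [WG, JB, DE, LQ, NA, QV, YJ, IY, DK]
Visit WG → queue [JB, DE, LQ, NA, QV, YJ, IY, DK]
Visit JB → queue [DE, LQ, NA, QV, YJ, IY, DK]
Visit DE → queue [LQ, NA, QV, YJ, IY, DK]
Visit LQ → queue [NA, QV, YJ, IY, DK]
Visit NA → queue [QV, YJ, IY, DK]
Visit QV → queue [YJ, IY, DK]
Visit YJ → queue [IY, DK]
Visit IY → queue [DK]
Visit DK → queue []

QI, IS, JH, ME, PK, QA, AL, GT, TT, WG, JB, DE, LQ, NA, QV, YJ, IY, DK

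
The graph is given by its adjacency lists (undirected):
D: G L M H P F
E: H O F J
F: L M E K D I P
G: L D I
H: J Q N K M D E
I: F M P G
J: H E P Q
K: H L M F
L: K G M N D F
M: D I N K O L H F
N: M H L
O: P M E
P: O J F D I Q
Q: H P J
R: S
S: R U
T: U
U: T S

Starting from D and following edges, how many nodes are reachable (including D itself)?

BFS from D visits: D, F, G, H, L, M, P, E, I, K, J, N, Q, O
Reachable nodes: 14 of 18 total.

14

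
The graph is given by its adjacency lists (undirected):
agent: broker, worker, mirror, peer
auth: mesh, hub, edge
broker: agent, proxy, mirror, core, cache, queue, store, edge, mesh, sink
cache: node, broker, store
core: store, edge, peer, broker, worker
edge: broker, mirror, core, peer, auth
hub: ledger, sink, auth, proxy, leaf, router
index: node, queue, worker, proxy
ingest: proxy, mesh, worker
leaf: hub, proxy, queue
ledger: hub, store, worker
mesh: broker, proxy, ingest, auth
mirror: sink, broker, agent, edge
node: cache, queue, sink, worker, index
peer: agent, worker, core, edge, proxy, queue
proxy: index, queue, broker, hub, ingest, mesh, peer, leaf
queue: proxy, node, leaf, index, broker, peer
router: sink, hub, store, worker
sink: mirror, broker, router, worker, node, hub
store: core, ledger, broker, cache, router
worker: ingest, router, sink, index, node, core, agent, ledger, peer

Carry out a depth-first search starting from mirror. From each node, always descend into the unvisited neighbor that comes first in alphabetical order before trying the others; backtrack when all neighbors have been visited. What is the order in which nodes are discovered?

mirror, agent, broker, cache, node, index, proxy, hub, auth, edge, core, peer, queue, leaf, worker, ingest, mesh, ledger, store, router, sink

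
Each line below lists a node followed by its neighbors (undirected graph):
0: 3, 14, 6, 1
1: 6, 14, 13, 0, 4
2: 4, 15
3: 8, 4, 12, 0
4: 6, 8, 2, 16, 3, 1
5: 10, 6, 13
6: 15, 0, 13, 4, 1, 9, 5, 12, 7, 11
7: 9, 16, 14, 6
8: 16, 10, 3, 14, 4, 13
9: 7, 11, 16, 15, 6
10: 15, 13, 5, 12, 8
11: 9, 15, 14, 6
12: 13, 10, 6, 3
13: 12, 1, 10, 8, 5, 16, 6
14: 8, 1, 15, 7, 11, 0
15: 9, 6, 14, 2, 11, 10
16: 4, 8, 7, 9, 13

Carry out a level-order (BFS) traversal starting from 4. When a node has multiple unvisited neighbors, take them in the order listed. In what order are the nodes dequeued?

Visit 4; enqueue 6, 8, 2, 16, 3, 1 → queue [6, 8, 2, 16, 3, 1]
Visit 6; enqueue 15, 0, 13, 9, 5, 12, 7, 11 → queue [8, 2, 16, 3, 1, 15, 0, 13, 9, 5, 12, 7, 11]
Visit 8; enqueue 10, 14 → queue [2, 16, 3, 1, 15, 0, 13, 9, 5, 12, 7, 11, 10, 14]
Visit 2 → queue [16, 3, 1, 15, 0, 13, 9, 5, 12, 7, 11, 10, 14]
Visit 16 → queue [3, 1, 15, 0, 13, 9, 5, 12, 7, 11, 10, 14]
Visit 3 → queue [1, 15, 0, 13, 9, 5, 12, 7, 11, 10, 14]
Visit 1 → queue [15, 0, 13, 9, 5, 12, 7, 11, 10, 14]
Visit 15 → queue [0, 13, 9, 5, 12, 7, 11, 10, 14]
Visit 0 → queue [13, 9, 5, 12, 7, 11, 10, 14]
Visit 13 → queue [9, 5, 12, 7, 11, 10, 14]
Visit 9 → queue [5, 12, 7, 11, 10, 14]
Visit 5 → queue [12, 7, 11, 10, 14]
Visit 12 → queue [7, 11, 10, 14]
Visit 7 → queue [11, 10, 14]
Visit 11 → queue [10, 14]
Visit 10 → queue [14]
Visit 14 → queue []

4, 6, 8, 2, 16, 3, 1, 15, 0, 13, 9, 5, 12, 7, 11, 10, 14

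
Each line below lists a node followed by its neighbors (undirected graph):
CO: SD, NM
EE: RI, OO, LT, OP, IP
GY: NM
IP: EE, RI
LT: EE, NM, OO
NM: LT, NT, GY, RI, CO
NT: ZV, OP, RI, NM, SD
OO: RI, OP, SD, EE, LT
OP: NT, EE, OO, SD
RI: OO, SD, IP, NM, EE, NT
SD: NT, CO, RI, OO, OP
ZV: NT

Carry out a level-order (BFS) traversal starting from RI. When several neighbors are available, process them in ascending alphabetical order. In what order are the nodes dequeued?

RI -> EE -> IP -> NM -> NT -> OO -> SD -> LT -> OP -> CO -> GY -> ZV

Visit RI; enqueue EE, IP, NM, NT, OO, SD → queue [EE, IP, NM, NT, OO, SD]
Visit EE; enqueue LT, OP → queue [IP, NM, NT, OO, SD, LT, OP]
Visit IP → queue [NM, NT, OO, SD, LT, OP]
Visit NM; enqueue CO, GY → queue [NT, OO, SD, LT, OP, CO, GY]
Visit NT; enqueue ZV → queue [OO, SD, LT, OP, CO, GY, ZV]
Visit OO → queue [SD, LT, OP, CO, GY, ZV]
Visit SD → queue [LT, OP, CO, GY, ZV]
Visit LT → queue [OP, CO, GY, ZV]
Visit OP → queue [CO, GY, ZV]
Visit CO → queue [GY, ZV]
Visit GY → queue [ZV]
Visit ZV → queue []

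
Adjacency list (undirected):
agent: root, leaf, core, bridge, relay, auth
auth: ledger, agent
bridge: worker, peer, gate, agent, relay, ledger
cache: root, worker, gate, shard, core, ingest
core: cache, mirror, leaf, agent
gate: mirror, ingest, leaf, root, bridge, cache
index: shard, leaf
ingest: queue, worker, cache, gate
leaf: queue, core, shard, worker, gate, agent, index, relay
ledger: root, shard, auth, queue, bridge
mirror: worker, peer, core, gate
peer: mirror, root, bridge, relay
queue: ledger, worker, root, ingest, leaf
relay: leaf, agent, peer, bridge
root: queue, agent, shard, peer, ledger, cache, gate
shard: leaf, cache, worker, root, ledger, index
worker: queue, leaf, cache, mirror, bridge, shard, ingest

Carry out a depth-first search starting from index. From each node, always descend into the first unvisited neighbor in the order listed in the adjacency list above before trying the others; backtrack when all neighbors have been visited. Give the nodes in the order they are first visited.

index shard leaf queue ledger root agent core cache worker mirror peer bridge gate ingest relay auth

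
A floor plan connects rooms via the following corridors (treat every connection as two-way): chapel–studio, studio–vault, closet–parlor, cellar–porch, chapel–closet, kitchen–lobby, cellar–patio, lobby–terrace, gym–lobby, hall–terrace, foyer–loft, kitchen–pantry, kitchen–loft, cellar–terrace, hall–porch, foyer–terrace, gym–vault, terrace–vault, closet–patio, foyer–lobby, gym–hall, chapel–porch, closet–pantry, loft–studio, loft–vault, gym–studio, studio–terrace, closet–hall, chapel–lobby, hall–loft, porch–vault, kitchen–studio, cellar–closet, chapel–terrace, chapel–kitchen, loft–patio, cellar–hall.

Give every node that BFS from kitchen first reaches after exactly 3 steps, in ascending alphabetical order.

Level 0: kitchen
Level 1: chapel, lobby, loft, pantry, studio
Level 2: closet, foyer, gym, hall, patio, porch, terrace, vault
Level 3: cellar, parlor

cellar, parlor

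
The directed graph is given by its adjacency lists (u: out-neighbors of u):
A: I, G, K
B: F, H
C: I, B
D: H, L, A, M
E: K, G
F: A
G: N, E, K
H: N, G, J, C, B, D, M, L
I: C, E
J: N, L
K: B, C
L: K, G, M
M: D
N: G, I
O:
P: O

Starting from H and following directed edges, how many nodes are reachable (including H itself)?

14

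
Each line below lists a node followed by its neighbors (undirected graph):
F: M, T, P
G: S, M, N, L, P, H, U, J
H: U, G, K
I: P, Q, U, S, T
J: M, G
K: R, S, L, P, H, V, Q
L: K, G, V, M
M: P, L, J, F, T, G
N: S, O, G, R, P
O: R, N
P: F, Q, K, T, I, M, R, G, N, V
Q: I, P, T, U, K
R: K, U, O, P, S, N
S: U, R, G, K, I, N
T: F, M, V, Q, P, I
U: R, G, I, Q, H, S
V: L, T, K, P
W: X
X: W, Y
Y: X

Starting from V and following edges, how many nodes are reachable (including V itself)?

17

BFS from V visits: V, T, P, L, K, Q, M, I, F, R, N, G, S, H, U, J, O
Reachable nodes: 17 of 20 total.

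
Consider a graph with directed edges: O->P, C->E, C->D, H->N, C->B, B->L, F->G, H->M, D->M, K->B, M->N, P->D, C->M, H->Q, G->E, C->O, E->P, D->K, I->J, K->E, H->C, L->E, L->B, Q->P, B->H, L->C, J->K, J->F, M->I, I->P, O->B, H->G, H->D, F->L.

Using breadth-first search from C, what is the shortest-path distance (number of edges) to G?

3

Level 0: C
Level 1: B, D, E, M, O
Level 2: H, I, K, L, N, P
Level 3: G, J, Q
Level 4: F
G first appears at level 3.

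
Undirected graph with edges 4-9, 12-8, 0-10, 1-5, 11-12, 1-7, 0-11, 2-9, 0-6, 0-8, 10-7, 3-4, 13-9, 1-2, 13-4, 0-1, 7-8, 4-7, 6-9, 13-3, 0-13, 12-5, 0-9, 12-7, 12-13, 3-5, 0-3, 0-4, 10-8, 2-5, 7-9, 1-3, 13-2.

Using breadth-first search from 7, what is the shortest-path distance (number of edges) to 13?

2

Level 0: 7
Level 1: 1, 4, 8, 9, 10, 12
Level 2: 0, 2, 3, 5, 6, 11, 13
13 first appears at level 2.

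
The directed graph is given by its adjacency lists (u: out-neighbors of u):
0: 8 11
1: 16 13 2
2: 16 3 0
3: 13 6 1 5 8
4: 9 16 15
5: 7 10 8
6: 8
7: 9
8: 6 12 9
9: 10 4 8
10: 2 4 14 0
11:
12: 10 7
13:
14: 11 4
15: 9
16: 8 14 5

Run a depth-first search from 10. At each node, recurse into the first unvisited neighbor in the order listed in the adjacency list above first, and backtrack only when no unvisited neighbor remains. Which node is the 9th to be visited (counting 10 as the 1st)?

4

Visit 10
10 → 2
2 → 16
16 → 8
8 → 6
8 → 12
12 → 7
7 → 9
9 → 4
4 → 15
16 → 14
14 → 11
16 → 5
2 → 3
3 → 13
3 → 1
2 → 0

Visit order: 10, 2, 16, 8, 6, 12, 7, 9, 4, 15, 14, 11, 5, 3, 13, 1, 0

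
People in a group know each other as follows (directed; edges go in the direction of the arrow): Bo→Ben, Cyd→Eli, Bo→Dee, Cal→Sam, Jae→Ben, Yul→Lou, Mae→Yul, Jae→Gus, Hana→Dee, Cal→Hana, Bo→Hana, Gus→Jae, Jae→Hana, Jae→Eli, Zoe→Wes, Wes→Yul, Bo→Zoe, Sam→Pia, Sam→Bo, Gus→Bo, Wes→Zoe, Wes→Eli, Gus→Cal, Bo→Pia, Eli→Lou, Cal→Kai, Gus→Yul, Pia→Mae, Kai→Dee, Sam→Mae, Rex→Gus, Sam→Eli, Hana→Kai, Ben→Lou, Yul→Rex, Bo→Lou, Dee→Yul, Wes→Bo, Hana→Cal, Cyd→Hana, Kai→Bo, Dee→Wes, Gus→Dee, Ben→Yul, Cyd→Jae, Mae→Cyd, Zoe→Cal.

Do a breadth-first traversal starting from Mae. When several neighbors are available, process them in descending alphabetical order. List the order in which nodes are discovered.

Visit Mae; enqueue Yul, Cyd → queue [Yul, Cyd]
Visit Yul; enqueue Rex, Lou → queue [Cyd, Rex, Lou]
Visit Cyd; enqueue Jae, Hana, Eli → queue [Rex, Lou, Jae, Hana, Eli]
Visit Rex; enqueue Gus → queue [Lou, Jae, Hana, Eli, Gus]
Visit Lou → queue [Jae, Hana, Eli, Gus]
Visit Jae; enqueue Ben → queue [Hana, Eli, Gus, Ben]
Visit Hana; enqueue Kai, Dee, Cal → queue [Eli, Gus, Ben, Kai, Dee, Cal]
Visit Eli → queue [Gus, Ben, Kai, Dee, Cal]
Visit Gus; enqueue Bo → queue [Ben, Kai, Dee, Cal, Bo]
Visit Ben → queue [Kai, Dee, Cal, Bo]
Visit Kai → queue [Dee, Cal, Bo]
Visit Dee; enqueue Wes → queue [Cal, Bo, Wes]
Visit Cal; enqueue Sam → queue [Bo, Wes, Sam]
Visit Bo; enqueue Zoe, Pia → queue [Wes, Sam, Zoe, Pia]
Visit Wes → queue [Sam, Zoe, Pia]
Visit Sam → queue [Zoe, Pia]
Visit Zoe → queue [Pia]
Visit Pia → queue []

Mae -> Yul -> Cyd -> Rex -> Lou -> Jae -> Hana -> Eli -> Gus -> Ben -> Kai -> Dee -> Cal -> Bo -> Wes -> Sam -> Zoe -> Pia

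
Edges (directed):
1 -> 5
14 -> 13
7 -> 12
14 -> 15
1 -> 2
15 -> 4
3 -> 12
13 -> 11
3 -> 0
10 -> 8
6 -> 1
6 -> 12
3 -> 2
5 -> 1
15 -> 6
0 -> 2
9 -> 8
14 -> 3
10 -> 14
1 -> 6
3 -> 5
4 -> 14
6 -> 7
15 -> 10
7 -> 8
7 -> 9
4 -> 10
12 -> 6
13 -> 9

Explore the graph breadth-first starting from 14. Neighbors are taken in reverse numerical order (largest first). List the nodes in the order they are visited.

Visit 14; enqueue 15, 13, 3 → queue [15, 13, 3]
Visit 15; enqueue 10, 6, 4 → queue [13, 3, 10, 6, 4]
Visit 13; enqueue 11, 9 → queue [3, 10, 6, 4, 11, 9]
Visit 3; enqueue 12, 5, 2, 0 → queue [10, 6, 4, 11, 9, 12, 5, 2, 0]
Visit 10; enqueue 8 → queue [6, 4, 11, 9, 12, 5, 2, 0, 8]
Visit 6; enqueue 7, 1 → queue [4, 11, 9, 12, 5, 2, 0, 8, 7, 1]
Visit 4 → queue [11, 9, 12, 5, 2, 0, 8, 7, 1]
Visit 11 → queue [9, 12, 5, 2, 0, 8, 7, 1]
Visit 9 → queue [12, 5, 2, 0, 8, 7, 1]
Visit 12 → queue [5, 2, 0, 8, 7, 1]
Visit 5 → queue [2, 0, 8, 7, 1]
Visit 2 → queue [0, 8, 7, 1]
Visit 0 → queue [8, 7, 1]
Visit 8 → queue [7, 1]
Visit 7 → queue [1]
Visit 1 → queue []

14, 15, 13, 3, 10, 6, 4, 11, 9, 12, 5, 2, 0, 8, 7, 1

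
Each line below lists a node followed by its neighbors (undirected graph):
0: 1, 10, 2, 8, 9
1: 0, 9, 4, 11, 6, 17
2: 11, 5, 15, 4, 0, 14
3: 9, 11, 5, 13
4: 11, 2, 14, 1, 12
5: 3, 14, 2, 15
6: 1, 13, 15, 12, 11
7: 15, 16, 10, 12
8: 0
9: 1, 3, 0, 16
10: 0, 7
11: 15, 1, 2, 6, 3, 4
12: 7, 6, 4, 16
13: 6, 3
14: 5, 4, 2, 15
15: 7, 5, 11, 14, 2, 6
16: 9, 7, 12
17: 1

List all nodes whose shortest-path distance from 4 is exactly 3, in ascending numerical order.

Level 0: 4
Level 1: 1, 2, 11, 12, 14
Level 2: 0, 3, 5, 6, 7, 9, 15, 16, 17
Level 3: 8, 10, 13

8, 10, 13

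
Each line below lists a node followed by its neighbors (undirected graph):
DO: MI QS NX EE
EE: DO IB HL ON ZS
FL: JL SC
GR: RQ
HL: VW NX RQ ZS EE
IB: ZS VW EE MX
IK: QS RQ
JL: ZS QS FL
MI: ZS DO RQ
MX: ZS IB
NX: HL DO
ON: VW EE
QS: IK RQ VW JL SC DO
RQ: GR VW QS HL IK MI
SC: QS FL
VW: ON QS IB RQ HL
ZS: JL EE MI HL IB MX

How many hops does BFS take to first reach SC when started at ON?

3

Level 0: ON
Level 1: EE, VW
Level 2: DO, HL, IB, QS, RQ, ZS
Level 3: GR, IK, JL, MI, MX, NX, SC
Level 4: FL
SC first appears at level 3.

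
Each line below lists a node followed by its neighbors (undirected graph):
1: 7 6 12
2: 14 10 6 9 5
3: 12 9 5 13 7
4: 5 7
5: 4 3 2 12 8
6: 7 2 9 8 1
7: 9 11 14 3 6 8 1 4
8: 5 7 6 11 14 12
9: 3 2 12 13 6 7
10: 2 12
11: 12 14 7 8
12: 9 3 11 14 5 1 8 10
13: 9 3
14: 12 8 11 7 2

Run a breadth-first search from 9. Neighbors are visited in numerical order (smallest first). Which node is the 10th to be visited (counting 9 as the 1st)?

Visit 9; enqueue 2, 3, 6, 7, 12, 13 → queue [2, 3, 6, 7, 12, 13]
Visit 2; enqueue 5, 10, 14 → queue [3, 6, 7, 12, 13, 5, 10, 14]
Visit 3 → queue [6, 7, 12, 13, 5, 10, 14]
Visit 6; enqueue 1, 8 → queue [7, 12, 13, 5, 10, 14, 1, 8]
Visit 7; enqueue 4, 11 → queue [12, 13, 5, 10, 14, 1, 8, 4, 11]
Visit 12 → queue [13, 5, 10, 14, 1, 8, 4, 11]
Visit 13 → queue [5, 10, 14, 1, 8, 4, 11]
Visit 5 → queue [10, 14, 1, 8, 4, 11]
Visit 10 → queue [14, 1, 8, 4, 11]
Visit 14 → queue [1, 8, 4, 11]
Visit 1 → queue [8, 4, 11]
Visit 8 → queue [4, 11]
Visit 4 → queue [11]
Visit 11 → queue []

Visit order: 9, 2, 3, 6, 7, 12, 13, 5, 10, 14, 1, 8, 4, 11

14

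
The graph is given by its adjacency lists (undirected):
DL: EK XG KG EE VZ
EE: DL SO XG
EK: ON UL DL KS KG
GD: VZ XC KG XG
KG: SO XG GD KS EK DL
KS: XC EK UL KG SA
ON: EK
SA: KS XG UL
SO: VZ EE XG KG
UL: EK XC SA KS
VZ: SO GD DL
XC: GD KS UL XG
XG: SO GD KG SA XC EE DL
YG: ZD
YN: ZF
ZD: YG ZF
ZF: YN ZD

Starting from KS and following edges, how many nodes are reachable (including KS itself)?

13

BFS from KS visits: KS, XC, EK, UL, KG, SA, GD, XG, ON, DL, SO, VZ, EE
Reachable nodes: 13 of 17 total.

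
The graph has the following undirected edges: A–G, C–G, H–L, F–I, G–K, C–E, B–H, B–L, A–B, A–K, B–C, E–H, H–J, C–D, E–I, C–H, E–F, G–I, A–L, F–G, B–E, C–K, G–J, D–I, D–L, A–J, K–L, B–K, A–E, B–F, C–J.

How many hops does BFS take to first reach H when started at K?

2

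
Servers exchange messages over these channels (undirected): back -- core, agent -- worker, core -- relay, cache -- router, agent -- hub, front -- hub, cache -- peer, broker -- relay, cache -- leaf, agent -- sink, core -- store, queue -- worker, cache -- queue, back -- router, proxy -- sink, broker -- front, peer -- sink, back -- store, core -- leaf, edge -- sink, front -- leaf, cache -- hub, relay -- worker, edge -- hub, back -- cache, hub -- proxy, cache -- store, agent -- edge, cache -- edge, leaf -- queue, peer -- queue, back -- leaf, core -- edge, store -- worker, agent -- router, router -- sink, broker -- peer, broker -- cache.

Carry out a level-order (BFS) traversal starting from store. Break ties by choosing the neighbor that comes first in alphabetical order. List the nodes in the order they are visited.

store → back → cache → core → worker → leaf → router → broker → edge → hub → peer → queue → relay → agent → front → sink → proxy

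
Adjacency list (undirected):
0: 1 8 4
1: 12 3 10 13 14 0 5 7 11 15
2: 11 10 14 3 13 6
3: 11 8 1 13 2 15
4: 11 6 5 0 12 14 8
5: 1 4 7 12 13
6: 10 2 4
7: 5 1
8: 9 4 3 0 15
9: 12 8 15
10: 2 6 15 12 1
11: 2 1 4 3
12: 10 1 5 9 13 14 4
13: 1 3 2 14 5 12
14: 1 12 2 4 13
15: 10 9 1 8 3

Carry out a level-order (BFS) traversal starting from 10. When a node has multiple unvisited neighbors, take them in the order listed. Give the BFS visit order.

10 -> 2 -> 6 -> 15 -> 12 -> 1 -> 11 -> 14 -> 3 -> 13 -> 4 -> 9 -> 8 -> 5 -> 0 -> 7

Visit 10; enqueue 2, 6, 15, 12, 1 → queue [2, 6, 15, 12, 1]
Visit 2; enqueue 11, 14, 3, 13 → queue [6, 15, 12, 1, 11, 14, 3, 13]
Visit 6; enqueue 4 → queue [15, 12, 1, 11, 14, 3, 13, 4]
Visit 15; enqueue 9, 8 → queue [12, 1, 11, 14, 3, 13, 4, 9, 8]
Visit 12; enqueue 5 → queue [1, 11, 14, 3, 13, 4, 9, 8, 5]
Visit 1; enqueue 0, 7 → queue [11, 14, 3, 13, 4, 9, 8, 5, 0, 7]
Visit 11 → queue [14, 3, 13, 4, 9, 8, 5, 0, 7]
Visit 14 → queue [3, 13, 4, 9, 8, 5, 0, 7]
Visit 3 → queue [13, 4, 9, 8, 5, 0, 7]
Visit 13 → queue [4, 9, 8, 5, 0, 7]
Visit 4 → queue [9, 8, 5, 0, 7]
Visit 9 → queue [8, 5, 0, 7]
Visit 8 → queue [5, 0, 7]
Visit 5 → queue [0, 7]
Visit 0 → queue [7]
Visit 7 → queue []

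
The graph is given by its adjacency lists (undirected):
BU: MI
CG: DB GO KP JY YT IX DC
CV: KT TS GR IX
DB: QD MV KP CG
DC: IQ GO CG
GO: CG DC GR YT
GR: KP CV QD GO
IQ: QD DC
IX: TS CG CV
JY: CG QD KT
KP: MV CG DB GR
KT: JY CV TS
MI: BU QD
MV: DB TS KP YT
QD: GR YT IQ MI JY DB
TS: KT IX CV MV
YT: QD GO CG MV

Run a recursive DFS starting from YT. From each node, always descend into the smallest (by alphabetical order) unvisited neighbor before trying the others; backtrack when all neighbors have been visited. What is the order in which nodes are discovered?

Visit YT
YT → CG
CG → DB
DB → KP
KP → GR
GR → CV
CV → IX
IX → TS
TS → KT
KT → JY
JY → QD
QD → IQ
IQ → DC
DC → GO
QD → MI
MI → BU
TS → MV

YT, CG, DB, KP, GR, CV, IX, TS, KT, JY, QD, IQ, DC, GO, MI, BU, MV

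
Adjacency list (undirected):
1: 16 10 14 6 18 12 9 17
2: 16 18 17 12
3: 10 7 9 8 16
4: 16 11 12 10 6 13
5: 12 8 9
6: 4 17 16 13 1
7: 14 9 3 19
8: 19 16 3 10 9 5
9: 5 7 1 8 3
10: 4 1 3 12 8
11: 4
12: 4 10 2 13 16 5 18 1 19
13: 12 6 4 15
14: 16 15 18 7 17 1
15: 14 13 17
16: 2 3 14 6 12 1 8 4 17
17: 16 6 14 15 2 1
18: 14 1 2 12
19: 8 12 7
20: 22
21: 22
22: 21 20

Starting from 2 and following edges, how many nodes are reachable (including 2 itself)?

19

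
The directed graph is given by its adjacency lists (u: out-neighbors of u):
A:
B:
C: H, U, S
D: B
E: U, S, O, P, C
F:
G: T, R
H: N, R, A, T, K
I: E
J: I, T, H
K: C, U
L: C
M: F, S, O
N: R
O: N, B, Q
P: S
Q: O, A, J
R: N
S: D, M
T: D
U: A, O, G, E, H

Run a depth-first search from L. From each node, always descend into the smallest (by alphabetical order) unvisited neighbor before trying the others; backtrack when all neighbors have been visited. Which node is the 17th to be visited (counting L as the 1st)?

P

Visit L
L → C
C → H
H → A
H → K
K → U
U → E
E → O
O → B
O → N
N → R
O → Q
Q → J
J → I
J → T
T → D
E → P
P → S
S → M
M → F
U → G

Visit order: L, C, H, A, K, U, E, O, B, N, R, Q, J, I, T, D, P, S, M, F, G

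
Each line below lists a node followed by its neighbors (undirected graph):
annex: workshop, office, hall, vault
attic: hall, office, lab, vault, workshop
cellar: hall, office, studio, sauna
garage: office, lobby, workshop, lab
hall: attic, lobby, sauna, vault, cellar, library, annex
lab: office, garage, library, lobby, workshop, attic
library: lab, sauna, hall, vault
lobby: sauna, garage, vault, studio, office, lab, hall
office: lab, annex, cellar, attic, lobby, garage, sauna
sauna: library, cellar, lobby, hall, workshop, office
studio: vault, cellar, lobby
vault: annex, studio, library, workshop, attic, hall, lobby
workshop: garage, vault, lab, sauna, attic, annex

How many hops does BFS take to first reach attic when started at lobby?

Level 0: lobby
Level 1: garage, hall, lab, office, sauna, studio, vault
Level 2: annex, attic, cellar, library, workshop
attic first appears at level 2.

2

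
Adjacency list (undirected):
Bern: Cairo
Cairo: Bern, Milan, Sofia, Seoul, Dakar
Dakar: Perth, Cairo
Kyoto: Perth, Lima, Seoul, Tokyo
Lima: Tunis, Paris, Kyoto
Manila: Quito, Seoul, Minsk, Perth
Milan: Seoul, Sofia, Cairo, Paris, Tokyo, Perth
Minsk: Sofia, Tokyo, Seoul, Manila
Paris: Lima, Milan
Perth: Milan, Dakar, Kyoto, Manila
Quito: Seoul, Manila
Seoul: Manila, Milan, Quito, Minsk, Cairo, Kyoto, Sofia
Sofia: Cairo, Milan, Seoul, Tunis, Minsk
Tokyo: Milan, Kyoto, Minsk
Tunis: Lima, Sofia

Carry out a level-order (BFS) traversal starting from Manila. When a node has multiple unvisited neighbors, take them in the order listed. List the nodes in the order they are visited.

Visit Manila; enqueue Quito, Seoul, Minsk, Perth → queue [Quito, Seoul, Minsk, Perth]
Visit Quito → queue [Seoul, Minsk, Perth]
Visit Seoul; enqueue Milan, Cairo, Kyoto, Sofia → queue [Minsk, Perth, Milan, Cairo, Kyoto, Sofia]
Visit Minsk; enqueue Tokyo → queue [Perth, Milan, Cairo, Kyoto, Sofia, Tokyo]
Visit Perth; enqueue Dakar → queue [Milan, Cairo, Kyoto, Sofia, Tokyo, Dakar]
Visit Milan; enqueue Paris → queue [Cairo, Kyoto, Sofia, Tokyo, Dakar, Paris]
Visit Cairo; enqueue Bern → queue [Kyoto, Sofia, Tokyo, Dakar, Paris, Bern]
Visit Kyoto; enqueue Lima → queue [Sofia, Tokyo, Dakar, Paris, Bern, Lima]
Visit Sofia; enqueue Tunis → queue [Tokyo, Dakar, Paris, Bern, Lima, Tunis]
Visit Tokyo → queue [Dakar, Paris, Bern, Lima, Tunis]
Visit Dakar → queue [Paris, Bern, Lima, Tunis]
Visit Paris → queue [Bern, Lima, Tunis]
Visit Bern → queue [Lima, Tunis]
Visit Lima → queue [Tunis]
Visit Tunis → queue []

Manila, Quito, Seoul, Minsk, Perth, Milan, Cairo, Kyoto, Sofia, Tokyo, Dakar, Paris, Bern, Lima, Tunis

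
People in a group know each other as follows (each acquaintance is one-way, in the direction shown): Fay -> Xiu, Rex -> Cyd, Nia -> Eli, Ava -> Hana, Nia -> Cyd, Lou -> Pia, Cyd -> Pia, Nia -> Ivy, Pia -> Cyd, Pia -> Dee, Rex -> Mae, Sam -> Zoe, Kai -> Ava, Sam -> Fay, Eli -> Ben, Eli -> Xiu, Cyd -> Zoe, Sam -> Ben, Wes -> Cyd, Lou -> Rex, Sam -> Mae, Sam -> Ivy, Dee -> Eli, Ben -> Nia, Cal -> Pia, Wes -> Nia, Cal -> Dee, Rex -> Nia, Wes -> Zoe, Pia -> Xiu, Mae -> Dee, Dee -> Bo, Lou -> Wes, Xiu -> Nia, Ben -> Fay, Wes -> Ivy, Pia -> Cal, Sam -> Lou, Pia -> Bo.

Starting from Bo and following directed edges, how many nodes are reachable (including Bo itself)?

1

BFS from Bo visits: Bo
Reachable nodes: 1 of 20 total.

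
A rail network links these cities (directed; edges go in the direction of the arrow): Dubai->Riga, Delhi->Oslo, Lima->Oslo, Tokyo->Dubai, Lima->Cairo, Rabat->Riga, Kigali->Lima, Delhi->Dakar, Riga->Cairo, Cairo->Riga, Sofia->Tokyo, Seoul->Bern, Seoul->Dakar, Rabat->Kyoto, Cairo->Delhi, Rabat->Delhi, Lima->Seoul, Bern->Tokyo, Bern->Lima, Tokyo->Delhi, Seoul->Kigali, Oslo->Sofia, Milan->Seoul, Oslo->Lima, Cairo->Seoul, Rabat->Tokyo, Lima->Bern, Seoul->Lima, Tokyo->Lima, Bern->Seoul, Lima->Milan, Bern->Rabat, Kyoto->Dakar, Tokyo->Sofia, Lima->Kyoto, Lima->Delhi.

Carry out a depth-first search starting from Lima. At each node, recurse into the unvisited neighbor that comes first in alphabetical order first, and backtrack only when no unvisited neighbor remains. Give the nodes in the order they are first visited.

Lima Bern Rabat Delhi Dakar Oslo Sofia Tokyo Dubai Riga Cairo Seoul Kigali Kyoto Milan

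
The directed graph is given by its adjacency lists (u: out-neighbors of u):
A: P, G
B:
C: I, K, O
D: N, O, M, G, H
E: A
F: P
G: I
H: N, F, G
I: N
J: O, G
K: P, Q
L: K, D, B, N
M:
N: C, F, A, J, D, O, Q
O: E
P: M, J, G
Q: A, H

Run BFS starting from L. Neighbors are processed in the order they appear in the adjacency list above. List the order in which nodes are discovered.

Visit L; enqueue K, D, B, N → queue [K, D, B, N]
Visit K; enqueue P, Q → queue [D, B, N, P, Q]
Visit D; enqueue O, M, G, H → queue [B, N, P, Q, O, M, G, H]
Visit B → queue [N, P, Q, O, M, G, H]
Visit N; enqueue C, F, A, J → queue [P, Q, O, M, G, H, C, F, A, J]
Visit P → queue [Q, O, M, G, H, C, F, A, J]
Visit Q → queue [O, M, G, H, C, F, A, J]
Visit O; enqueue E → queue [M, G, H, C, F, A, J, E]
Visit M → queue [G, H, C, F, A, J, E]
Visit G; enqueue I → queue [H, C, F, A, J, E, I]
Visit H → queue [C, F, A, J, E, I]
Visit C → queue [F, A, J, E, I]
Visit F → queue [A, J, E, I]
Visit A → queue [J, E, I]
Visit J → queue [E, I]
Visit E → queue [I]
Visit I → queue []

L, K, D, B, N, P, Q, O, M, G, H, C, F, A, J, E, I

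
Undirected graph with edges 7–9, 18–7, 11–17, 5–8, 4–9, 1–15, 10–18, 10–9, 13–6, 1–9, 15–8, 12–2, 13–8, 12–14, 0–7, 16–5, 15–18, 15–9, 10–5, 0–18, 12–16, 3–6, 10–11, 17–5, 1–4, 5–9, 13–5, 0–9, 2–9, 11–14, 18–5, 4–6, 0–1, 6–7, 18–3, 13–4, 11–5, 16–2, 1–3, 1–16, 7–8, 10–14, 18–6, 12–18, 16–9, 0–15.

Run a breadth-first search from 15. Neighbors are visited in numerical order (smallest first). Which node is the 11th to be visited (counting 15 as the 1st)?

5

Visit 15; enqueue 0, 1, 8, 9, 18 → queue [0, 1, 8, 9, 18]
Visit 0; enqueue 7 → queue [1, 8, 9, 18, 7]
Visit 1; enqueue 3, 4, 16 → queue [8, 9, 18, 7, 3, 4, 16]
Visit 8; enqueue 5, 13 → queue [9, 18, 7, 3, 4, 16, 5, 13]
Visit 9; enqueue 2, 10 → queue [18, 7, 3, 4, 16, 5, 13, 2, 10]
Visit 18; enqueue 6, 12 → queue [7, 3, 4, 16, 5, 13, 2, 10, 6, 12]
Visit 7 → queue [3, 4, 16, 5, 13, 2, 10, 6, 12]
Visit 3 → queue [4, 16, 5, 13, 2, 10, 6, 12]
Visit 4 → queue [16, 5, 13, 2, 10, 6, 12]
Visit 16 → queue [5, 13, 2, 10, 6, 12]
Visit 5; enqueue 11, 17 → queue [13, 2, 10, 6, 12, 11, 17]
Visit 13 → queue [2, 10, 6, 12, 11, 17]
Visit 2 → queue [10, 6, 12, 11, 17]
Visit 10; enqueue 14 → queue [6, 12, 11, 17, 14]
Visit 6 → queue [12, 11, 17, 14]
Visit 12 → queue [11, 17, 14]
Visit 11 → queue [17, 14]
Visit 17 → queue [14]
Visit 14 → queue []

Visit order: 15, 0, 1, 8, 9, 18, 7, 3, 4, 16, 5, 13, 2, 10, 6, 12, 11, 17, 14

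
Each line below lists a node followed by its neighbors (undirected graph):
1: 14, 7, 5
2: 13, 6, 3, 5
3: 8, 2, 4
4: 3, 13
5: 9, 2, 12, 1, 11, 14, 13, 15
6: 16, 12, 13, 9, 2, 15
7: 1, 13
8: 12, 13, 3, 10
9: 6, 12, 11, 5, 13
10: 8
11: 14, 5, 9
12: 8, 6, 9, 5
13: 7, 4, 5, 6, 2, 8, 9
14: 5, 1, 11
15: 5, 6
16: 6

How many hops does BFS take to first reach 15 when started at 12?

2

Level 0: 12
Level 1: 5, 6, 8, 9
Level 2: 1, 2, 3, 10, 11, 13, 14, 15, 16
Level 3: 4, 7
15 first appears at level 2.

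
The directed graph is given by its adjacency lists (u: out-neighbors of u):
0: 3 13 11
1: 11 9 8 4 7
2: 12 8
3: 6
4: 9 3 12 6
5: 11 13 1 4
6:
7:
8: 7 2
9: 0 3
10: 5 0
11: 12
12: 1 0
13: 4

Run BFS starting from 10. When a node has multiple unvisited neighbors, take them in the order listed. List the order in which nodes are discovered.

10 → 5 → 0 → 11 → 13 → 1 → 4 → 3 → 12 → 9 → 8 → 7 → 6 → 2

Visit 10; enqueue 5, 0 → queue [5, 0]
Visit 5; enqueue 11, 13, 1, 4 → queue [0, 11, 13, 1, 4]
Visit 0; enqueue 3 → queue [11, 13, 1, 4, 3]
Visit 11; enqueue 12 → queue [13, 1, 4, 3, 12]
Visit 13 → queue [1, 4, 3, 12]
Visit 1; enqueue 9, 8, 7 → queue [4, 3, 12, 9, 8, 7]
Visit 4; enqueue 6 → queue [3, 12, 9, 8, 7, 6]
Visit 3 → queue [12, 9, 8, 7, 6]
Visit 12 → queue [9, 8, 7, 6]
Visit 9 → queue [8, 7, 6]
Visit 8; enqueue 2 → queue [7, 6, 2]
Visit 7 → queue [6, 2]
Visit 6 → queue [2]
Visit 2 → queue []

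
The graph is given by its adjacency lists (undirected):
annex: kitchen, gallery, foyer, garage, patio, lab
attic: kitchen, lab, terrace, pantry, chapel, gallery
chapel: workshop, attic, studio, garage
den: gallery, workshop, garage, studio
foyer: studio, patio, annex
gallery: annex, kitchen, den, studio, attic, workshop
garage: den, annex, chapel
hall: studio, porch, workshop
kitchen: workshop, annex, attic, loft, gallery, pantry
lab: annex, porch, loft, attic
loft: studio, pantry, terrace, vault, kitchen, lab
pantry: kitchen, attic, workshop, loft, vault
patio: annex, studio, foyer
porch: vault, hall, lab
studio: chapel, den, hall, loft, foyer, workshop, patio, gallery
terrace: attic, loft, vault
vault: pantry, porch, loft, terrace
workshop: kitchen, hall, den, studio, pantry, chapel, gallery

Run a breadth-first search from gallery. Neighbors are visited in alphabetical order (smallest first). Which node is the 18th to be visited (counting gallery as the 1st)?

vault

Visit gallery; enqueue annex, attic, den, kitchen, studio, workshop → queue [annex, attic, den, kitchen, studio, workshop]
Visit annex; enqueue foyer, garage, lab, patio → queue [attic, den, kitchen, studio, workshop, foyer, garage, lab, patio]
Visit attic; enqueue chapel, pantry, terrace → queue [den, kitchen, studio, workshop, foyer, garage, lab, patio, chapel, pantry, terrace]
Visit den → queue [kitchen, studio, workshop, foyer, garage, lab, patio, chapel, pantry, terrace]
Visit kitchen; enqueue loft → queue [studio, workshop, foyer, garage, lab, patio, chapel, pantry, terrace, loft]
Visit studio; enqueue hall → queue [workshop, foyer, garage, lab, patio, chapel, pantry, terrace, loft, hall]
Visit workshop → queue [foyer, garage, lab, patio, chapel, pantry, terrace, loft, hall]
Visit foyer → queue [garage, lab, patio, chapel, pantry, terrace, loft, hall]
Visit garage → queue [lab, patio, chapel, pantry, terrace, loft, hall]
Visit lab; enqueue porch → queue [patio, chapel, pantry, terrace, loft, hall, porch]
Visit patio → queue [chapel, pantry, terrace, loft, hall, porch]
Visit chapel → queue [pantry, terrace, loft, hall, porch]
Visit pantry; enqueue vault → queue [terrace, loft, hall, porch, vault]
Visit terrace → queue [loft, hall, porch, vault]
Visit loft → queue [hall, porch, vault]
Visit hall → queue [porch, vault]
Visit porch → queue [vault]
Visit vault → queue []

Visit order: gallery, annex, attic, den, kitchen, studio, workshop, foyer, garage, lab, patio, chapel, pantry, terrace, loft, hall, porch, vault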